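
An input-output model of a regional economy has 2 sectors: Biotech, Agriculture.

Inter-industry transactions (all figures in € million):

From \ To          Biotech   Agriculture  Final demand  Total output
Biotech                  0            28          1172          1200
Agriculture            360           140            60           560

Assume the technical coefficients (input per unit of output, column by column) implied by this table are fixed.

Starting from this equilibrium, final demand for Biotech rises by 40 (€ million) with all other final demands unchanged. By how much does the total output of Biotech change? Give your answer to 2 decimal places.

Δx_B = 40.82

Technical coefficients a_ij = z_ij / X_j:
  a_BB = 0/1200 = 0.00, a_AB = 360/1200 = 0.30
  a_BA = 28/560 = 0.05, a_AA = 140/560 = 0.25
I − A =
  [   1.00    -0.05]
  [  -0.30     0.75]
det(I−A) = (1.00)(0.75) − (-0.05)(-0.30) = 0.7350
adj(I−A) = [[0.75, 0.05], [0.30, 1.00]]
(I − A)⁻¹ = adj(I−A) / det(I−A) ≈
  [   1.0204     0.0680]
  [   0.4082     1.3605]
Δx = (I − A)⁻¹ Δd with Δd having +40 in the Biotech component and 0 elsewhere.
So Δx_B = L_BB · (+40), where L_BB = adj(I−A)_BB / det(I−A) = 0.75 / 0.7350.
Δx_B = 0.75 × (+40) / 0.7350 = 30.00 / 0.7350 ≈ 40.82.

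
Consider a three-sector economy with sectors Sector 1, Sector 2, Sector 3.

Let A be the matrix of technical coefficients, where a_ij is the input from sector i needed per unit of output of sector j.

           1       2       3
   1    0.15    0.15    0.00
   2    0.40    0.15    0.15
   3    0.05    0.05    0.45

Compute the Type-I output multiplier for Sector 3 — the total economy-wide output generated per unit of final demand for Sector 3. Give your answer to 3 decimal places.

m_3 = 2.277

I − A =
  [   0.85    -0.15     0.00]
  [  -0.40     0.85    -0.15]
  [  -0.05    -0.05     0.55]
Cofactors of I−A, C_ij = (−1)^(i+j)·(minor ij) (rows/columns in the sector order above):
  C_11 = (0.85)(0.55) − (-0.15)(-0.05) = 0.4600
  C_12 = −[(-0.40)(0.55) − (-0.15)(-0.05)] = 0.2275
  C_13 = (-0.40)(-0.05) − (0.85)(-0.05) = 0.0625
  C_21 = −[(-0.15)(0.55) − (0.00)(-0.05)] = 0.0825
  C_22 = (0.85)(0.55) − (0.00)(-0.05) = 0.4675
  C_23 = −[(0.85)(-0.05) − (-0.15)(-0.05)] = 0.0500
  C_31 = (-0.15)(-0.15) − (0.00)(0.85) = 0.0225
  C_32 = −[(0.85)(-0.15) − (0.00)(-0.40)] = 0.1275
  C_33 = (0.85)(0.85) − (-0.15)(-0.40) = 0.6625
det(I−A) = Σ_j (I−A)_1j·C_1j = (0.85)(0.4600) + (-0.15)(0.2275) + (0.00)(0.0625) = 0.356875
adj(I−A) = Cᵀ =
  [ 0.4600   0.0825   0.0225]
  [ 0.2275   0.4675   0.1275]
  [ 0.0625   0.0500   0.6625]
(I − A)⁻¹ = adj(I−A) / det(I−A) ≈
  [   1.2890     0.2312     0.0630]
  [   0.6375     1.3100     0.3573]
  [   0.1751     0.1401     1.8564]
The output multiplier for sector j is the column-j sum of the Leontief inverse (I − A)⁻¹ = adj(I−A) / det(I−A).
Column 3 of adj(I−A): (0.0225, 0.1275, 0.6625); det(I−A) = 0.356875.
m_3 = (0.0225 + 0.1275 + 0.6625) / 0.356875 = 0.8125 / 0.356875 ≈ 2.277.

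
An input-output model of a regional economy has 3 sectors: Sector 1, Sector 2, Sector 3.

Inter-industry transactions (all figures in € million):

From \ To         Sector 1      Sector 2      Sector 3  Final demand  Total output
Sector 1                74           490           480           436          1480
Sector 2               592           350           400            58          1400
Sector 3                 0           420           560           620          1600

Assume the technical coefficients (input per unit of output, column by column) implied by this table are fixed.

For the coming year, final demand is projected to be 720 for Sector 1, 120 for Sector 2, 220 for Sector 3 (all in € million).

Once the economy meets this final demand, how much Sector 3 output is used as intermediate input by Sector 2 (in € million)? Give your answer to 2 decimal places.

z_32 = 385.03

Technical coefficients a_ij = z_ij / X_j:
  a_11 = 74/1480 = 0.05, a_21 = 592/1480 = 0.40, a_31 = 0/1480 = 0.00
  a_12 = 490/1400 = 0.35, a_22 = 350/1400 = 0.25, a_32 = 420/1400 = 0.30
  a_13 = 480/1600 = 0.30, a_23 = 400/1600 = 0.25, a_33 = 560/1600 = 0.35
I − A =
  [   0.95    -0.35    -0.30]
  [  -0.40     0.75    -0.25]
  [   0.00    -0.30     0.65]
Cofactors of I−A, C_ij = (−1)^(i+j)·(minor ij) (rows/columns in the sector order above):
  C_11 = (0.75)(0.65) − (-0.25)(-0.30) = 0.4125
  C_12 = −[(-0.40)(0.65) − (-0.25)(0.00)] = 0.2600
  C_13 = (-0.40)(-0.30) − (0.75)(0.00) = 0.1200
  C_21 = −[(-0.35)(0.65) − (-0.30)(-0.30)] = 0.3175
  C_22 = (0.95)(0.65) − (-0.30)(0.00) = 0.6175
  C_23 = −[(0.95)(-0.30) − (-0.35)(0.00)] = 0.2850
  C_31 = (-0.35)(-0.25) − (-0.30)(0.75) = 0.3125
  C_32 = −[(0.95)(-0.25) − (-0.30)(-0.40)] = 0.3575
  C_33 = (0.95)(0.75) − (-0.35)(-0.40) = 0.5725
det(I−A) = Σ_j (I−A)_1j·C_1j = (0.95)(0.4125) + (-0.35)(0.2600) + (-0.30)(0.1200) = 0.264875
adj(I−A) = Cᵀ =
  [ 0.4125   0.3175   0.3125]
  [ 0.2600   0.6175   0.3575]
  [ 0.1200   0.2850   0.5725]
(I − A)⁻¹ = adj(I−A) / det(I−A) ≈
  [   1.5573     1.1987     1.1798]
  [   0.9816     2.3313     1.3497]
  [   0.4530     1.0760     2.1614]
First solve x = (I − A)⁻¹ d = adj(I−A)·d / det(I−A); in particular x_2 = (0.2600·720 + 0.6175·120 + 0.3575·220) / 0.264875 = 339.95 / 0.264875 ≈ 1283.4356.
Intermediate flow from 3 to 2: z_32 = a_32 · x_2 = 0.30 × 339.95 / 0.264875 = 101.985 / 0.264875 ≈ 385.03.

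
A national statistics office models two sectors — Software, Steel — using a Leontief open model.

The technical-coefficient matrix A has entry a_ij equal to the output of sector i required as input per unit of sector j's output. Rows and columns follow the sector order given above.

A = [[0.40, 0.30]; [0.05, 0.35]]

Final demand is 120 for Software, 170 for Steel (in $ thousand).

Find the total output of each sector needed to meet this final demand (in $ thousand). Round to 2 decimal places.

x_1 = 344.00, x_2 = 288.00

I − A =
  [   0.60    -0.30]
  [  -0.05     0.65]
det(I−A) = (0.60)(0.65) − (-0.30)(-0.05) = 0.3750
adj(I−A) = [[0.65, 0.30], [0.05, 0.60]]
(I − A)⁻¹ = adj(I−A) / det(I−A) ≈
  [   1.7333     0.8000]
  [   0.1333     1.6000]
x = (I − A)⁻¹ d = adj(I−A)·d / det(I−A), with det(I−A) = 0.3750:
  x_1 = (0.65·120 + 0.30·170) / 0.3750 = 129.00 / 0.3750 = 344.00
  x_2 = (0.05·120 + 0.60·170) / 0.3750 = 108.00 / 0.3750 = 288.00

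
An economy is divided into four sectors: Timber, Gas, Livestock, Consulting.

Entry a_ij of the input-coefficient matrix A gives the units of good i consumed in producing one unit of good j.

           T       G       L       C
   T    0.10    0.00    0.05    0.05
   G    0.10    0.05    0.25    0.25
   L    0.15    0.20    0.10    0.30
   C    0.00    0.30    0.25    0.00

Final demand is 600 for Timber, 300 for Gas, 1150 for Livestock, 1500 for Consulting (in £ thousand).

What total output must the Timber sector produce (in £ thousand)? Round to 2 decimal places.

I − A =
  [   0.90     0.00    -0.05    -0.05]
  [  -0.10     0.95    -0.25    -0.25]
  [  -0.15    -0.20     0.90    -0.30]
  [   0.00    -0.30    -0.25     1.00]
Compute the cofactors C_ij = (−1)^(i+j)·(3×3 minor ij) of I−A; the adjugate is their transpose:
adj(I−A) = Cᵀ =
  [ 0.631250   0.030500   0.059375   0.057000]
  [ 0.129375   0.733125   0.287500   0.276000]
  [ 0.160250   0.263250   0.786000   0.309625]
  [ 0.078875   0.285750   0.282750   0.716375]
det(I−A) = Σ_j (I−A)_1j·C_1j = (0.90)(0.631250) + (0.00)(0.129375) + (-0.05)(0.160250) + (-0.05)(0.078875) = 0.55616875
(I − A)⁻¹ = adj(I−A) / det(I−A) ≈
  [   1.1350     0.0548     0.1068     0.1025]
  [   0.2326     1.3182     0.5169     0.4963]
  [   0.2881     0.4733     1.4132     0.5567]
  [   0.1418     0.5138     0.5084     1.2881]
x = (I − A)⁻¹ d = adj(I−A)·d / det(I−A), with det(I−A) = 0.55616875:
  x_T = (0.631250·600 + 0.030500·300 + 0.059375·1150 + 0.057000·1500) / 0.55616875 = 541.68125 / 0.55616875 ≈ 973.95
  x_G = (0.129375·600 + 0.733125·300 + 0.287500·1150 + 0.276000·1500) / 0.55616875 = 1042.1875 / 0.55616875 ≈ 1873.87
  x_L = (0.160250·600 + 0.263250·300 + 0.786000·1150 + 0.309625·1500) / 0.55616875 = 1543.4625 / 0.55616875 ≈ 2775.17
  x_C = (0.078875·600 + 0.285750·300 + 0.282750·1150 + 0.716375·1500) / 0.55616875 = 1532.775 / 0.55616875 ≈ 2755.95

x_T = 973.95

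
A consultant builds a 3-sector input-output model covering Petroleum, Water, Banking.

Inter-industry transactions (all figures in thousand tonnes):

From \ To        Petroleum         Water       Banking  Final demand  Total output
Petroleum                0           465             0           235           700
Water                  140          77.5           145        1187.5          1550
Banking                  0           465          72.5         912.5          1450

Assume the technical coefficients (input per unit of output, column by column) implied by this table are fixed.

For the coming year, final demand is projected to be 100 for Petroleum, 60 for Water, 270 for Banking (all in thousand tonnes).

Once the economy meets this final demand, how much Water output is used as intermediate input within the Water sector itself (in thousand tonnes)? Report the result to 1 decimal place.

z_22 = 6.3

Technical coefficients a_ij = z_ij / X_j:
  a_11 = 0/700 = 0.00, a_21 = 140/700 = 0.20, a_31 = 0/700 = 0.00
  a_12 = 465/1550 = 0.30, a_22 = 77.5/1550 = 0.05, a_32 = 465/1550 = 0.30
  a_13 = 0/1450 = 0.00, a_23 = 145/1450 = 0.10, a_33 = 72.5/1450 = 0.05
I − A =
  [   1.00    -0.30     0.00]
  [  -0.20     0.95    -0.10]
  [   0.00    -0.30     0.95]
Cofactors of I−A, C_ij = (−1)^(i+j)·(minor ij) (rows/columns in the sector order above):
  C_11 = (0.95)(0.95) − (-0.10)(-0.30) = 0.8725
  C_12 = −[(-0.20)(0.95) − (-0.10)(0.00)] = 0.1900
  C_13 = (-0.20)(-0.30) − (0.95)(0.00) = 0.0600
  C_21 = −[(-0.30)(0.95) − (0.00)(-0.30)] = 0.2850
  C_22 = (1.00)(0.95) − (0.00)(0.00) = 0.9500
  C_23 = −[(1.00)(-0.30) − (-0.30)(0.00)] = 0.3000
  C_31 = (-0.30)(-0.10) − (0.00)(0.95) = 0.0300
  C_32 = −[(1.00)(-0.10) − (0.00)(-0.20)] = 0.1000
  C_33 = (1.00)(0.95) − (-0.30)(-0.20) = 0.8900
det(I−A) = Σ_j (I−A)_1j·C_1j = (1.00)(0.8725) + (-0.30)(0.1900) + (0.00)(0.0600) = 0.8155
adj(I−A) = Cᵀ =
  [ 0.8725   0.2850   0.0300]
  [ 0.1900   0.9500   0.1000]
  [ 0.0600   0.3000   0.8900]
(I − A)⁻¹ = adj(I−A) / det(I−A) ≈
  [   1.0699     0.3495     0.0368]
  [   0.2330     1.1649     0.1226]
  [   0.0736     0.3679     1.0914]
First solve x = (I − A)⁻¹ d = adj(I−A)·d / det(I−A); in particular x_2 = (0.1900·100 + 0.9500·60 + 0.1000·270) / 0.8155 = 103.00 / 0.8155 ≈ 126.303.
Intermediate flow from 2 to 2: z_22 = a_22 · x_2 = 0.05 × 103.00 / 0.8155 = 5.15 / 0.8155 ≈ 6.3.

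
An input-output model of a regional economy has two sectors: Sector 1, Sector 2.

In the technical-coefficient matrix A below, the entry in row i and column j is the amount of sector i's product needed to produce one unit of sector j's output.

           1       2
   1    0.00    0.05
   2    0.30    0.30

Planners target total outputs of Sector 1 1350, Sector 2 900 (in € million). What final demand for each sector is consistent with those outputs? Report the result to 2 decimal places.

I − A =
  [   1.00    -0.05]
  [  -0.30     0.70]
d = (I − A) x:
  d_1 = (+1.00)·1350 + (-0.05)·900 = 1305.00
  d_2 = (-0.30)·1350 + (+0.70)·900 = 225.00

d_1 = 1305.00, d_2 = 225.00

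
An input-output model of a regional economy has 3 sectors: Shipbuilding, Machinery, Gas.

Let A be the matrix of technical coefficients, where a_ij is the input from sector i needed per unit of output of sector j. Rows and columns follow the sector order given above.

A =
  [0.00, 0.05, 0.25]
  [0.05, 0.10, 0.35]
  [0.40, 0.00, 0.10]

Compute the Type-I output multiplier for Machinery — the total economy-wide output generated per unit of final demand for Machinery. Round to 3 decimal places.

I − A =
  [   1.00    -0.05    -0.25]
  [  -0.05     0.90    -0.35]
  [  -0.40     0.00     0.90]
Cofactors of I−A, C_ij = (−1)^(i+j)·(minor ij) (rows/columns in the sector order above):
  C_11 = (0.90)(0.90) − (-0.35)(0.00) = 0.8100
  C_12 = −[(-0.05)(0.90) − (-0.35)(-0.40)] = 0.1850
  C_13 = (-0.05)(0.00) − (0.90)(-0.40) = 0.3600
  C_21 = −[(-0.05)(0.90) − (-0.25)(0.00)] = 0.0450
  C_22 = (1.00)(0.90) − (-0.25)(-0.40) = 0.8000
  C_23 = −[(1.00)(0.00) − (-0.05)(-0.40)] = 0.0200
  C_31 = (-0.05)(-0.35) − (-0.25)(0.90) = 0.2425
  C_32 = −[(1.00)(-0.35) − (-0.25)(-0.05)] = 0.3625
  C_33 = (1.00)(0.90) − (-0.05)(-0.05) = 0.8975
det(I−A) = Σ_j (I−A)_1j·C_1j = (1.00)(0.8100) + (-0.05)(0.1850) + (-0.25)(0.3600) = 0.71075
adj(I−A) = Cᵀ =
  [ 0.8100   0.0450   0.2425]
  [ 0.1850   0.8000   0.3625]
  [ 0.3600   0.0200   0.8975]
(I − A)⁻¹ = adj(I−A) / det(I−A) ≈
  [   1.1396     0.0633     0.3412]
  [   0.2603     1.1256     0.5100]
  [   0.5065     0.0281     1.2628]
The output multiplier for sector j is the column-j sum of the Leontief inverse (I − A)⁻¹ = adj(I−A) / det(I−A).
Column 2 of adj(I−A): (0.0450, 0.8000, 0.0200); det(I−A) = 0.71075.
m_2 = (0.0450 + 0.8000 + 0.0200) / 0.71075 = 0.865 / 0.71075 ≈ 1.217.

m_2 = 1.217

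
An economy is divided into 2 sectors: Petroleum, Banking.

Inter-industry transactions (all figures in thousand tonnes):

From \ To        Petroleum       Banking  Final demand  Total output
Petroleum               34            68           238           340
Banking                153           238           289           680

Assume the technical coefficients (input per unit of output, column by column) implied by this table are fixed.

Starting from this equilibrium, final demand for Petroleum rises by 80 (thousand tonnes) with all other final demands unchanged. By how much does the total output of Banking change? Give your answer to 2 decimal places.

Δx_B = 66.67

Technical coefficients a_ij = z_ij / X_j:
  a_PP = 34/340 = 0.10, a_BP = 153/340 = 0.45
  a_PB = 68/680 = 0.10, a_BB = 238/680 = 0.35
I − A =
  [   0.90    -0.10]
  [  -0.45     0.65]
det(I−A) = (0.90)(0.65) − (-0.10)(-0.45) = 0.5400
adj(I−A) = [[0.65, 0.10], [0.45, 0.90]]
(I − A)⁻¹ = adj(I−A) / det(I−A) ≈
  [   1.2037     0.1852]
  [   0.8333     1.6667]
Δx = (I − A)⁻¹ Δd with Δd having +80 in the Petroleum component and 0 elsewhere.
So Δx_B = L_BP · (+80), where L_BP = adj(I−A)_BP / det(I−A) = 0.45 / 0.5400.
Δx_B = 0.45 × (+80) / 0.5400 = 36.00 / 0.5400 ≈ 66.67.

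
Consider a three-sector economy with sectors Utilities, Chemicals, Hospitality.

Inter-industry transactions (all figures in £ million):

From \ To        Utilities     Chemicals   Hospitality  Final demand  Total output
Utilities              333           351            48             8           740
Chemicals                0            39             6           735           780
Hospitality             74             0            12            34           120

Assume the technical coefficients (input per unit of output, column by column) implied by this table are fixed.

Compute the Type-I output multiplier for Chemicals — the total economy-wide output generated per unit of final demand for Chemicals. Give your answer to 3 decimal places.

m_C = 2.105

Technical coefficients a_ij = z_ij / X_j:
  a_UU = 333/740 = 0.45, a_CU = 0/740 = 0.00, a_HU = 74/740 = 0.10
  a_UC = 351/780 = 0.45, a_CC = 39/780 = 0.05, a_HC = 0/780 = 0.00
  a_UH = 48/120 = 0.40, a_CH = 6/120 = 0.05, a_HH = 12/120 = 0.10
I − A =
  [   0.55    -0.45    -0.40]
  [   0.00     0.95    -0.05]
  [  -0.10     0.00     0.90]
Cofactors of I−A, C_ij = (−1)^(i+j)·(minor ij) (rows/columns in the sector order above):
  C_11 = (0.95)(0.90) − (-0.05)(0.00) = 0.8550
  C_12 = −[(0.00)(0.90) − (-0.05)(-0.10)] = 0.0050
  C_13 = (0.00)(0.00) − (0.95)(-0.10) = 0.0950
  C_21 = −[(-0.45)(0.90) − (-0.40)(0.00)] = 0.4050
  C_22 = (0.55)(0.90) − (-0.40)(-0.10) = 0.4550
  C_23 = −[(0.55)(0.00) − (-0.45)(-0.10)] = 0.0450
  C_31 = (-0.45)(-0.05) − (-0.40)(0.95) = 0.4025
  C_32 = −[(0.55)(-0.05) − (-0.40)(0.00)] = 0.0275
  C_33 = (0.55)(0.95) − (-0.45)(0.00) = 0.5225
det(I−A) = Σ_j (I−A)_1j·C_1j = (0.55)(0.8550) + (-0.45)(0.0050) + (-0.40)(0.0950) = 0.4300
adj(I−A) = Cᵀ =
  [ 0.8550   0.4050   0.4025]
  [ 0.0050   0.4550   0.0275]
  [ 0.0950   0.0450   0.5225]
(I − A)⁻¹ = adj(I−A) / det(I−A) ≈
  [   1.9884     0.9419     0.9360]
  [   0.0116     1.0581     0.0640]
  [   0.2209     0.1047     1.2151]
The output multiplier for sector j is the column-j sum of the Leontief inverse (I − A)⁻¹ = adj(I−A) / det(I−A).
Column C of adj(I−A): (0.4050, 0.4550, 0.0450); det(I−A) = 0.4300.
m_C = (0.4050 + 0.4550 + 0.0450) / 0.4300 = 0.905 / 0.4300 ≈ 2.105.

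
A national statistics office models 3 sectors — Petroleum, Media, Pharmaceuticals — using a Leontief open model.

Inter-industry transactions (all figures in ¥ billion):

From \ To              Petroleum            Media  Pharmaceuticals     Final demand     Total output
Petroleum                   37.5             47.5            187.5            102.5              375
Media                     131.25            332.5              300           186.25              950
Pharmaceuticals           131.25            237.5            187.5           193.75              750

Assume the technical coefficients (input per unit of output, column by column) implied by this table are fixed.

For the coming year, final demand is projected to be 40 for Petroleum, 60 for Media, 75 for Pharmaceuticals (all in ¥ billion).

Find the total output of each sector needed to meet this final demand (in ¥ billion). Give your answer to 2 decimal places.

Technical coefficients a_ij = z_ij / X_j:
  a_11 = 37.5/375 = 0.10, a_21 = 131.25/375 = 0.35, a_31 = 131.25/375 = 0.35
  a_12 = 47.5/950 = 0.05, a_22 = 332.5/950 = 0.35, a_32 = 237.5/950 = 0.25
  a_13 = 187.5/750 = 0.25, a_23 = 300/750 = 0.40, a_33 = 187.5/750 = 0.25
I − A =
  [   0.90    -0.05    -0.25]
  [  -0.35     0.65    -0.40]
  [  -0.35    -0.25     0.75]
Cofactors of I−A, C_ij = (−1)^(i+j)·(minor ij) (rows/columns in the sector order above):
  C_11 = (0.65)(0.75) − (-0.40)(-0.25) = 0.3875
  C_12 = −[(-0.35)(0.75) − (-0.40)(-0.35)] = 0.4025
  C_13 = (-0.35)(-0.25) − (0.65)(-0.35) = 0.3150
  C_21 = −[(-0.05)(0.75) − (-0.25)(-0.25)] = 0.1000
  C_22 = (0.90)(0.75) − (-0.25)(-0.35) = 0.5875
  C_23 = −[(0.90)(-0.25) − (-0.05)(-0.35)] = 0.2425
  C_31 = (-0.05)(-0.40) − (-0.25)(0.65) = 0.1825
  C_32 = −[(0.90)(-0.40) − (-0.25)(-0.35)] = 0.4475
  C_33 = (0.90)(0.65) − (-0.05)(-0.35) = 0.5675
det(I−A) = Σ_j (I−A)_1j·C_1j = (0.90)(0.3875) + (-0.05)(0.4025) + (-0.25)(0.3150) = 0.249875
adj(I−A) = Cᵀ =
  [ 0.3875   0.1000   0.1825]
  [ 0.4025   0.5875   0.4475]
  [ 0.3150   0.2425   0.5675]
(I − A)⁻¹ = adj(I−A) / det(I−A) ≈
  [   1.5508     0.4002     0.7304]
  [   1.6108     2.3512     1.7909]
  [   1.2606     0.9705     2.2711]
x = (I − A)⁻¹ d = adj(I−A)·d / det(I−A), with det(I−A) = 0.249875:
  x_1 = (0.3875·40 + 0.1000·60 + 0.1825·75) / 0.249875 = 35.1875 / 0.249875 ≈ 140.82
  x_2 = (0.4025·40 + 0.5875·60 + 0.4475·75) / 0.249875 = 84.9125 / 0.249875 ≈ 339.82
  x_3 = (0.3150·40 + 0.2425·60 + 0.5675·75) / 0.249875 = 69.7125 / 0.249875 ≈ 278.99

x_1 = 140.82, x_2 = 339.82, x_3 = 278.99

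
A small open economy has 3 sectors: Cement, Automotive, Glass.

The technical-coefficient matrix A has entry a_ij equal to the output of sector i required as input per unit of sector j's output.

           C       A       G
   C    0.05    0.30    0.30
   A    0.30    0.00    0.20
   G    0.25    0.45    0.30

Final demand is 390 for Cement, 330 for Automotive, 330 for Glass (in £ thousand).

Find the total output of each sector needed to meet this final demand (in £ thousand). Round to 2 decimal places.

x_C = 1219.04, x_A = 1006.48, x_G = 1553.82

I − A =
  [   0.95    -0.30    -0.30]
  [  -0.30     1.00    -0.20]
  [  -0.25    -0.45     0.70]
Cofactors of I−A, C_ij = (−1)^(i+j)·(minor ij) (rows/columns in the sector order above):
  C_11 = (1.00)(0.70) − (-0.20)(-0.45) = 0.6100
  C_12 = −[(-0.30)(0.70) − (-0.20)(-0.25)] = 0.2600
  C_13 = (-0.30)(-0.45) − (1.00)(-0.25) = 0.3850
  C_21 = −[(-0.30)(0.70) − (-0.30)(-0.45)] = 0.3450
  C_22 = (0.95)(0.70) − (-0.30)(-0.25) = 0.5900
  C_23 = −[(0.95)(-0.45) − (-0.30)(-0.25)] = 0.5025
  C_31 = (-0.30)(-0.20) − (-0.30)(1.00) = 0.3600
  C_32 = −[(0.95)(-0.20) − (-0.30)(-0.30)] = 0.2800
  C_33 = (0.95)(1.00) − (-0.30)(-0.30) = 0.8600
det(I−A) = Σ_j (I−A)_1j·C_1j = (0.95)(0.6100) + (-0.30)(0.2600) + (-0.30)(0.3850) = 0.3860
adj(I−A) = Cᵀ =
  [ 0.6100   0.3450   0.3600]
  [ 0.2600   0.5900   0.2800]
  [ 0.3850   0.5025   0.8600]
(I − A)⁻¹ = adj(I−A) / det(I−A) ≈
  [   1.5803     0.8938     0.9326]
  [   0.6736     1.5285     0.7254]
  [   0.9974     1.3018     2.2280]
x = (I − A)⁻¹ d = adj(I−A)·d / det(I−A), with det(I−A) = 0.3860:
  x_C = (0.6100·390 + 0.3450·330 + 0.3600·330) / 0.3860 = 470.55 / 0.3860 ≈ 1219.04
  x_A = (0.2600·390 + 0.5900·330 + 0.2800·330) / 0.3860 = 388.50 / 0.3860 ≈ 1006.48
  x_G = (0.3850·390 + 0.5025·330 + 0.8600·330) / 0.3860 = 599.775 / 0.3860 ≈ 1553.82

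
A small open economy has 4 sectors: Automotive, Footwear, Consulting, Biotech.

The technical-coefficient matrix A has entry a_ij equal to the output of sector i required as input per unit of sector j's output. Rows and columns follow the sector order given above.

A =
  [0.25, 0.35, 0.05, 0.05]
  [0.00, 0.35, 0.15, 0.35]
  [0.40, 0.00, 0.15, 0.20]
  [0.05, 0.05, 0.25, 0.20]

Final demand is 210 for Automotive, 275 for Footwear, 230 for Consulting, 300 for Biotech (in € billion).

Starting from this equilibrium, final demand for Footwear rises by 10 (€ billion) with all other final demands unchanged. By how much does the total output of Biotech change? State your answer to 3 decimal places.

I − A =
  [   0.75    -0.35    -0.05    -0.05]
  [   0.00     0.65    -0.15    -0.35]
  [  -0.40     0.00     0.85    -0.20]
  [  -0.05    -0.05    -0.25     0.80]
Compute the cofactors C_ij = (−1)^(i+j)·(3×3 minor ij) of I−A; the adjugate is their transpose:
adj(I−A) = Cᵀ =
  [ 0.393125   0.223125   0.106250   0.148750]
  [ 0.099375   0.448875   0.156125   0.241625]
  [ 0.207500   0.124000   0.369125   0.159500]
  [ 0.095625   0.080750   0.131750   0.380375]
det(I−A) = Σ_j (I−A)_1j·C_1j = (0.75)(0.393125) + (-0.35)(0.099375) + (-0.05)(0.207500) + (-0.05)(0.095625) = 0.24490625
(I − A)⁻¹ = adj(I−A) / det(I−A) ≈
  [   1.6052     0.9111     0.4338     0.6074]
  [   0.4058     1.8328     0.6375     0.9866]
  [   0.8473     0.5063     1.5072     0.6513]
  [   0.3905     0.3297     0.5380     1.5531]
Δx = (I − A)⁻¹ Δd with Δd having +10 in the Footwear component and 0 elsewhere.
So Δx_4 = L_42 · (+10), where L_42 = adj(I−A)_42 / det(I−A) = 0.080750 / 0.24490625.
Δx_4 = 0.080750 × (+10) / 0.24490625 = 0.8075 / 0.24490625 ≈ 3.297.

Δx_4 = 3.297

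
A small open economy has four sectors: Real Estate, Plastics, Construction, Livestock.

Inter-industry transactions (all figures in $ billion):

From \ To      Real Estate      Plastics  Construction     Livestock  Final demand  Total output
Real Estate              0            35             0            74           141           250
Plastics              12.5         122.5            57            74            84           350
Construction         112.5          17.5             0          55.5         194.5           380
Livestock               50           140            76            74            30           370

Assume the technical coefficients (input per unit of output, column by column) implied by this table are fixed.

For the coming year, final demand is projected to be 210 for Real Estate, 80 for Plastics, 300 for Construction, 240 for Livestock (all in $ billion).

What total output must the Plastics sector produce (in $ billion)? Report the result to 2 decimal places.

Technical coefficients a_ij = z_ij / X_j:
  a_RR = 0/250 = 0.00, a_PR = 12.5/250 = 0.05, a_CR = 112.5/250 = 0.45, a_LR = 50/250 = 0.20
  a_RP = 35/350 = 0.10, a_PP = 122.5/350 = 0.35, a_CP = 17.5/350 = 0.05, a_LP = 140/350 = 0.40
  a_RC = 0/380 = 0.00, a_PC = 57/380 = 0.15, a_CC = 0/380 = 0.00, a_LC = 76/380 = 0.20
  a_RL = 74/370 = 0.20, a_PL = 74/370 = 0.20, a_CL = 55.5/370 = 0.15, a_LL = 74/370 = 0.20
I − A =
  [   1.00    -0.10     0.00    -0.20]
  [  -0.05     0.65    -0.15    -0.20]
  [  -0.45    -0.05     1.00    -0.15]
  [  -0.20    -0.40    -0.20     0.80]
Compute the cofactors C_ij = (−1)^(i+j)·(3×3 minor ij) of I−A; the adjugate is their transpose:
adj(I−A) = Cᵀ =
  [ 0.40350   0.15900   0.05400   0.15075]
  [ 0.15500   0.71200   0.15600   0.24600]
  [ 0.22450   0.17300   0.40200   0.17475]
  [ 0.23450   0.43900   0.19200   0.63075]
det(I−A) = Σ_j (I−A)_1j·C_1j = (1.00)(0.40350) + (-0.10)(0.15500) + (0.00)(0.22450) + (-0.20)(0.23450) = 0.3411
(I − A)⁻¹ = adj(I−A) / det(I−A) ≈
  [   1.1829     0.4661     0.1583     0.4420]
  [   0.4544     2.0874     0.4573     0.7212]
  [   0.6582     0.5072     1.1785     0.5123]
  [   0.6875     1.2870     0.5629     1.8492]
x = (I − A)⁻¹ d = adj(I−A)·d / det(I−A), with det(I−A) = 0.3411:
  x_R = (0.40350·210 + 0.15900·80 + 0.05400·300 + 0.15075·240) / 0.3411 = 149.835 / 0.3411 ≈ 439.27
  x_P = (0.15500·210 + 0.71200·80 + 0.15600·300 + 0.24600·240) / 0.3411 = 195.35 / 0.3411 ≈ 572.71
  x_C = (0.22450·210 + 0.17300·80 + 0.40200·300 + 0.17475·240) / 0.3411 = 223.525 / 0.3411 ≈ 655.31
  x_L = (0.23450·210 + 0.43900·80 + 0.19200·300 + 0.63075·240) / 0.3411 = 293.345 / 0.3411 ≈ 860.00

x_P = 572.71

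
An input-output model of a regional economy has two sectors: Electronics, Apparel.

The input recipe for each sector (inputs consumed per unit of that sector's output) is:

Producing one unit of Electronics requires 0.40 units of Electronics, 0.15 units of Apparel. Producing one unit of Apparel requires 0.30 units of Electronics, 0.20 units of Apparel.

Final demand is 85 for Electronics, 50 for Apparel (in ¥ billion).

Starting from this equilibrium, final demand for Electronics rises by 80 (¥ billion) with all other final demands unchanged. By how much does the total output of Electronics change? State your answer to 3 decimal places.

I − A =
  [   0.60    -0.30]
  [  -0.15     0.80]
det(I−A) = (0.60)(0.80) − (-0.30)(-0.15) = 0.4350
adj(I−A) = [[0.80, 0.30], [0.15, 0.60]]
(I − A)⁻¹ = adj(I−A) / det(I−A) ≈
  [   1.8391     0.6897]
  [   0.3448     1.3793]
Δx = (I − A)⁻¹ Δd with Δd having +80 in the Electronics component and 0 elsewhere.
So Δx_E = L_EE · (+80), where L_EE = adj(I−A)_EE / det(I−A) = 0.80 / 0.4350.
Δx_E = 0.80 × (+80) / 0.4350 = 64.00 / 0.4350 ≈ 147.126.

Δx_E = 147.126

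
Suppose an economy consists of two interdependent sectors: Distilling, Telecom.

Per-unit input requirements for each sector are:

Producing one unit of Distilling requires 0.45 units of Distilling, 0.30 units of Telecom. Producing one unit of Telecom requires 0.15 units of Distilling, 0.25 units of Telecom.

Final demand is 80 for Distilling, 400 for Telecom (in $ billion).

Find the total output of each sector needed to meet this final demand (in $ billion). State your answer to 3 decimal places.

x_D = 326.531, x_T = 663.946

I − A =
  [   0.55    -0.15]
  [  -0.30     0.75]
det(I−A) = (0.55)(0.75) − (-0.15)(-0.30) = 0.3675
adj(I−A) = [[0.75, 0.15], [0.30, 0.55]]
(I − A)⁻¹ = adj(I−A) / det(I−A) ≈
  [   2.0408     0.4082]
  [   0.8163     1.4966]
x = (I − A)⁻¹ d = adj(I−A)·d / det(I−A), with det(I−A) = 0.3675:
  x_D = (0.75·80 + 0.15·400) / 0.3675 = 120.00 / 0.3675 ≈ 326.531
  x_T = (0.30·80 + 0.55·400) / 0.3675 = 244.00 / 0.3675 ≈ 663.946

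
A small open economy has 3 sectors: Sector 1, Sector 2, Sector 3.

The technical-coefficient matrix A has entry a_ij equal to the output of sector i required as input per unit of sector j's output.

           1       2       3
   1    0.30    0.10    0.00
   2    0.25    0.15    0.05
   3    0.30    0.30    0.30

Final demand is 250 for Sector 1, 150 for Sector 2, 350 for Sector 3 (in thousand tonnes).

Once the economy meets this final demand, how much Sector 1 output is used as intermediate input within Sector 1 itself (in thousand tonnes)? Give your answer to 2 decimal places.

z_11 = 121.90

I − A =
  [   0.70    -0.10     0.00]
  [  -0.25     0.85    -0.05]
  [  -0.30    -0.30     0.70]
Cofactors of I−A, C_ij = (−1)^(i+j)·(minor ij) (rows/columns in the sector order above):
  C_11 = (0.85)(0.70) − (-0.05)(-0.30) = 0.5800
  C_12 = −[(-0.25)(0.70) − (-0.05)(-0.30)] = 0.1900
  C_13 = (-0.25)(-0.30) − (0.85)(-0.30) = 0.3300
  C_21 = −[(-0.10)(0.70) − (0.00)(-0.30)] = 0.0700
  C_22 = (0.70)(0.70) − (0.00)(-0.30) = 0.4900
  C_23 = −[(0.70)(-0.30) − (-0.10)(-0.30)] = 0.2400
  C_31 = (-0.10)(-0.05) − (0.00)(0.85) = 0.0050
  C_32 = −[(0.70)(-0.05) − (0.00)(-0.25)] = 0.0350
  C_33 = (0.70)(0.85) − (-0.10)(-0.25) = 0.5700
det(I−A) = Σ_j (I−A)_1j·C_1j = (0.70)(0.5800) + (-0.10)(0.1900) + (0.00)(0.3300) = 0.3870
adj(I−A) = Cᵀ =
  [ 0.5800   0.0700   0.0050]
  [ 0.1900   0.4900   0.0350]
  [ 0.3300   0.2400   0.5700]
(I − A)⁻¹ = adj(I−A) / det(I−A) ≈
  [   1.4987     0.1809     0.0129]
  [   0.4910     1.2661     0.0904]
  [   0.8527     0.6202     1.4729]
First solve x = (I − A)⁻¹ d = adj(I−A)·d / det(I−A); in particular x_1 = (0.5800·250 + 0.0700·150 + 0.0050·350) / 0.3870 = 157.25 / 0.3870 ≈ 406.3307.
Intermediate flow from 1 to 1: z_11 = a_11 · x_1 = 0.30 × 157.25 / 0.3870 = 47.175 / 0.3870 ≈ 121.90.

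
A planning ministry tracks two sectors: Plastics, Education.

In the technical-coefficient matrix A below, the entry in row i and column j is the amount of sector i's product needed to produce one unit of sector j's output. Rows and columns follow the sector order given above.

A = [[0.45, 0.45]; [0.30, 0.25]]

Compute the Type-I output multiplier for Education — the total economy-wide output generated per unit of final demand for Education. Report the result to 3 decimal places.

I − A =
  [   0.55    -0.45]
  [  -0.30     0.75]
det(I−A) = (0.55)(0.75) − (-0.45)(-0.30) = 0.2775
adj(I−A) = [[0.75, 0.45], [0.30, 0.55]]
(I − A)⁻¹ = adj(I−A) / det(I−A) ≈
  [   2.7027     1.6216]
  [   1.0811     1.9820]
The output multiplier for sector j is the column-j sum of the Leontief inverse (I − A)⁻¹ = adj(I−A) / det(I−A).
Column E of adj(I−A): (0.45, 0.55); det(I−A) = 0.2775.
m_E = (0.45 + 0.55) / 0.2775 = 1.00 / 0.2775 ≈ 3.604.

m_E = 3.604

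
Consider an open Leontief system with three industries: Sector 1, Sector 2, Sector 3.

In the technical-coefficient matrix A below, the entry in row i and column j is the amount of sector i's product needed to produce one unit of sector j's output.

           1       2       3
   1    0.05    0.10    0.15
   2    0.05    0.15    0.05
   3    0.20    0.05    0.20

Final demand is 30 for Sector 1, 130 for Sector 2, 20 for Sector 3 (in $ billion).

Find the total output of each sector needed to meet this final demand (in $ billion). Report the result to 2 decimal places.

x_1 = 56.06, x_2 = 159.12, x_3 = 48.96

I − A =
  [   0.95    -0.10    -0.15]
  [  -0.05     0.85    -0.05]
  [  -0.20    -0.05     0.80]
Cofactors of I−A, C_ij = (−1)^(i+j)·(minor ij) (rows/columns in the sector order above):
  C_11 = (0.85)(0.80) − (-0.05)(-0.05) = 0.6775
  C_12 = −[(-0.05)(0.80) − (-0.05)(-0.20)] = 0.0500
  C_13 = (-0.05)(-0.05) − (0.85)(-0.20) = 0.1725
  C_21 = −[(-0.10)(0.80) − (-0.15)(-0.05)] = 0.0875
  C_22 = (0.95)(0.80) − (-0.15)(-0.20) = 0.7300
  C_23 = −[(0.95)(-0.05) − (-0.10)(-0.20)] = 0.0675
  C_31 = (-0.10)(-0.05) − (-0.15)(0.85) = 0.1325
  C_32 = −[(0.95)(-0.05) − (-0.15)(-0.05)] = 0.0550
  C_33 = (0.95)(0.85) − (-0.10)(-0.05) = 0.8025
det(I−A) = Σ_j (I−A)_1j·C_1j = (0.95)(0.6775) + (-0.10)(0.0500) + (-0.15)(0.1725) = 0.61275
adj(I−A) = Cᵀ =
  [ 0.6775   0.0875   0.1325]
  [ 0.0500   0.7300   0.0550]
  [ 0.1725   0.0675   0.8025]
(I − A)⁻¹ = adj(I−A) / det(I−A) ≈
  [   1.1057     0.1428     0.2162]
  [   0.0816     1.1914     0.0898]
  [   0.2815     0.1102     1.3097]
x = (I − A)⁻¹ d = adj(I−A)·d / det(I−A), with det(I−A) = 0.61275:
  x_1 = (0.6775·30 + 0.0875·130 + 0.1325·20) / 0.61275 = 34.35 / 0.61275 ≈ 56.06
  x_2 = (0.0500·30 + 0.7300·130 + 0.0550·20) / 0.61275 = 97.50 / 0.61275 ≈ 159.12
  x_3 = (0.1725·30 + 0.0675·130 + 0.8025·20) / 0.61275 = 30.00 / 0.61275 ≈ 48.96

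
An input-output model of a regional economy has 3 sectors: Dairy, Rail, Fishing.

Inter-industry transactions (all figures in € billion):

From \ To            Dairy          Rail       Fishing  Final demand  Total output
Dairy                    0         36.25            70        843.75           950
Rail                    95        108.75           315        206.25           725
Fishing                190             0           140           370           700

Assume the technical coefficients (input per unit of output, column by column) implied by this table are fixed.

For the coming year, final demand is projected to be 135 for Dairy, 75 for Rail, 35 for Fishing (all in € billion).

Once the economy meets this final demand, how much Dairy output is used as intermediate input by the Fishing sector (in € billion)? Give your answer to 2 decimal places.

Technical coefficients a_ij = z_ij / X_j:
  a_DD = 0/950 = 0.00, a_RD = 95/950 = 0.10, a_FD = 190/950 = 0.20
  a_DR = 36.25/725 = 0.05, a_RR = 108.75/725 = 0.15, a_FR = 0/725 = 0.00
  a_DF = 70/700 = 0.10, a_RF = 315/700 = 0.45, a_FF = 140/700 = 0.20
I − A =
  [   1.00    -0.05    -0.10]
  [  -0.10     0.85    -0.45]
  [  -0.20     0.00     0.80]
Cofactors of I−A, C_ij = (−1)^(i+j)·(minor ij) (rows/columns in the sector order above):
  C_11 = (0.85)(0.80) − (-0.45)(0.00) = 0.6800
  C_12 = −[(-0.10)(0.80) − (-0.45)(-0.20)] = 0.1700
  C_13 = (-0.10)(0.00) − (0.85)(-0.20) = 0.1700
  C_21 = −[(-0.05)(0.80) − (-0.10)(0.00)] = 0.0400
  C_22 = (1.00)(0.80) − (-0.10)(-0.20) = 0.7800
  C_23 = −[(1.00)(0.00) − (-0.05)(-0.20)] = 0.0100
  C_31 = (-0.05)(-0.45) − (-0.10)(0.85) = 0.1075
  C_32 = −[(1.00)(-0.45) − (-0.10)(-0.10)] = 0.4600
  C_33 = (1.00)(0.85) − (-0.05)(-0.10) = 0.8450
det(I−A) = Σ_j (I−A)_1j·C_1j = (1.00)(0.6800) + (-0.05)(0.1700) + (-0.10)(0.1700) = 0.6545
adj(I−A) = Cᵀ =
  [ 0.6800   0.0400   0.1075]
  [ 0.1700   0.7800   0.4600]
  [ 0.1700   0.0100   0.8450]
(I − A)⁻¹ = adj(I−A) / det(I−A) ≈
  [   1.0390     0.0611     0.1642]
  [   0.2597     1.1917     0.7028]
  [   0.2597     0.0153     1.2911]
First solve x = (I − A)⁻¹ d = adj(I−A)·d / det(I−A); in particular x_F = (0.1700·135 + 0.0100·75 + 0.8450·35) / 0.6545 = 53.275 / 0.6545 ≈ 81.3980.
Intermediate flow from D to F: z_DF = a_DF · x_F = 0.10 × 53.275 / 0.6545 = 5.3275 / 0.6545 ≈ 8.14.

z_DF = 8.14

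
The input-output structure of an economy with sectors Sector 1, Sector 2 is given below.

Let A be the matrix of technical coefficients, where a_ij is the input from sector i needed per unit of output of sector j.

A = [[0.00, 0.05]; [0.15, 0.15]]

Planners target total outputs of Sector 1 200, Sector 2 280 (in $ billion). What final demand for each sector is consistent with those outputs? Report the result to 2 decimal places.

I − A =
  [   1.00    -0.05]
  [  -0.15     0.85]
d = (I − A) x:
  d_1 = (+1.00)·200 + (-0.05)·280 = 186.00
  d_2 = (-0.15)·200 + (+0.85)·280 = 208.00

d_1 = 186.00, d_2 = 208.00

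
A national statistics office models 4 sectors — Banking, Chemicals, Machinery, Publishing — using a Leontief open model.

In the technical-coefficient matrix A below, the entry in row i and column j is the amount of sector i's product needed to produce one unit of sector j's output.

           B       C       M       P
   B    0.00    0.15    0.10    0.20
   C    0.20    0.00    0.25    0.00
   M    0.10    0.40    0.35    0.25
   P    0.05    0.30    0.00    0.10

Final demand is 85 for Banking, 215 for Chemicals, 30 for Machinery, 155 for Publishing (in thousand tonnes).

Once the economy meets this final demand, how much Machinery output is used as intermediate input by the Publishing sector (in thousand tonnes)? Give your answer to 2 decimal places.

z_MP = 77.50

I − A =
  [   1.00    -0.15    -0.10    -0.20]
  [  -0.20     1.00    -0.25     0.00]
  [  -0.10    -0.40     0.65    -0.25]
  [  -0.05    -0.30     0.00     0.90]
Compute the cofactors C_ij = (−1)^(i+j)·(3×3 minor ij) of I−A; the adjugate is their transpose:
adj(I−A) = Cᵀ =
  [ 0.476250   0.170250   0.138750   0.144375]
  [ 0.142625   0.568250   0.240500   0.098500]
  [ 0.189500   0.452375   0.851000   0.278500]
  [ 0.074000   0.198875   0.087875   0.508750]
det(I−A) = Σ_j (I−A)_1j·C_1j = (1.00)(0.476250) + (-0.15)(0.142625) + (-0.10)(0.189500) + (-0.20)(0.074000) = 0.42110625
(I − A)⁻¹ = adj(I−A) / det(I−A) ≈
  [   1.1309     0.4043     0.3295     0.3428]
  [   0.3387     1.3494     0.5711     0.2339]
  [   0.4500     1.0743     2.0209     0.6614]
  [   0.1757     0.4723     0.2087     1.2081]
First solve x = (I − A)⁻¹ d = adj(I−A)·d / det(I−A); in particular x_P = (0.074000·85 + 0.198875·215 + 0.087875·30 + 0.508750·155) / 0.42110625 = 130.540625 / 0.42110625 ≈ 309.9945.
Intermediate flow from M to P: z_MP = a_MP · x_P = 0.25 × 130.540625 / 0.42110625 = 32.63515625 / 0.42110625 ≈ 77.50.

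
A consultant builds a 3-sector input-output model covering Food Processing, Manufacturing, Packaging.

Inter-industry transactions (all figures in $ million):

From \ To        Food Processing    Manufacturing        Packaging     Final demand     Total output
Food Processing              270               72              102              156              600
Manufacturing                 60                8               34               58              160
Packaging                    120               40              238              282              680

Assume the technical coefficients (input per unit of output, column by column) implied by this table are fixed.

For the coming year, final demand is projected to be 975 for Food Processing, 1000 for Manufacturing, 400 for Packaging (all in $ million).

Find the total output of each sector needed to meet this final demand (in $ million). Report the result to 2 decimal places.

x_1 = 3695.88, x_2 = 1565.60, x_3 = 2354.73

Technical coefficients a_ij = z_ij / X_j:
  a_11 = 270/600 = 0.45, a_21 = 60/600 = 0.10, a_31 = 120/600 = 0.20
  a_12 = 72/160 = 0.45, a_22 = 8/160 = 0.05, a_32 = 40/160 = 0.25
  a_13 = 102/680 = 0.15, a_23 = 34/680 = 0.05, a_33 = 238/680 = 0.35
I − A =
  [   0.55    -0.45    -0.15]
  [  -0.10     0.95    -0.05]
  [  -0.20    -0.25     0.65]
Cofactors of I−A, C_ij = (−1)^(i+j)·(minor ij) (rows/columns in the sector order above):
  C_11 = (0.95)(0.65) − (-0.05)(-0.25) = 0.6050
  C_12 = −[(-0.10)(0.65) − (-0.05)(-0.20)] = 0.0750
  C_13 = (-0.10)(-0.25) − (0.95)(-0.20) = 0.2150
  C_21 = −[(-0.45)(0.65) − (-0.15)(-0.25)] = 0.3300
  C_22 = (0.55)(0.65) − (-0.15)(-0.20) = 0.3275
  C_23 = −[(0.55)(-0.25) − (-0.45)(-0.20)] = 0.2275
  C_31 = (-0.45)(-0.05) − (-0.15)(0.95) = 0.1650
  C_32 = −[(0.55)(-0.05) − (-0.15)(-0.10)] = 0.0425
  C_33 = (0.55)(0.95) − (-0.45)(-0.10) = 0.4775
det(I−A) = Σ_j (I−A)_1j·C_1j = (0.55)(0.6050) + (-0.45)(0.0750) + (-0.15)(0.2150) = 0.26675
adj(I−A) = Cᵀ =
  [ 0.6050   0.3300   0.1650]
  [ 0.0750   0.3275   0.0425]
  [ 0.2150   0.2275   0.4775]
(I − A)⁻¹ = adj(I−A) / det(I−A) ≈
  [   2.2680     1.2371     0.6186]
  [   0.2812     1.2277     0.1593]
  [   0.8060     0.8529     1.7901]
x = (I − A)⁻¹ d = adj(I−A)·d / det(I−A), with det(I−A) = 0.26675:
  x_1 = (0.6050·975 + 0.3300·1000 + 0.1650·400) / 0.26675 = 985.875 / 0.26675 ≈ 3695.88
  x_2 = (0.0750·975 + 0.3275·1000 + 0.0425·400) / 0.26675 = 417.625 / 0.26675 ≈ 1565.60
  x_3 = (0.2150·975 + 0.2275·1000 + 0.4775·400) / 0.26675 = 628.125 / 0.26675 ≈ 2354.73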